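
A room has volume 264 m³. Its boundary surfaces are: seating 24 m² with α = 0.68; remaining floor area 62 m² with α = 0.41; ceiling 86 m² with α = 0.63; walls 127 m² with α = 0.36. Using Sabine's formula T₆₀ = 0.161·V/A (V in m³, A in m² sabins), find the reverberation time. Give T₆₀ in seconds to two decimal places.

0.30 s

Total absorption A = 24·0.68 + 62·0.41 + 86·0.63 + 127·0.36 = 141.64 m² sabins.
T₆₀ = 0.161 × 264 / 141.64 = 0.300 s.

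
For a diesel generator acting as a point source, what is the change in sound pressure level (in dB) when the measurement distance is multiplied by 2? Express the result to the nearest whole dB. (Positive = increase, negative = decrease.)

-6 dB

Point-source spreading: ΔL = −20·log₁₀(r₂/r₁).
ΔL = −20·log₁₀(2) = -6.02 dB.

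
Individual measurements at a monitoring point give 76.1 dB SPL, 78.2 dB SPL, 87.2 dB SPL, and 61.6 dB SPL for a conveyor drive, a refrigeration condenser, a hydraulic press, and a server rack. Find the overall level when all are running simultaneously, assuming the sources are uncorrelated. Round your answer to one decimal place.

88.0 dB SPL

For uncorrelated sources the intensities add, so convert each level to linear form, sum, and take 10·log₁₀ of the total.
Σ 10^(L/10) = 10^(76.1/10) + 10^(78.2/10) + 10^(87.2/10) + 10^(61.6/10) = 6.331e+08.
L_total = 10·log₁₀(6.331e+08) = 88.01 dB SPL.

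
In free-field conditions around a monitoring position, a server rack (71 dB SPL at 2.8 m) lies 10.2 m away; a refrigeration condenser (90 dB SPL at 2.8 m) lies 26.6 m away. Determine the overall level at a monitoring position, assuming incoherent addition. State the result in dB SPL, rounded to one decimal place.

70.8 dB SPL

Apply inverse-square spreading to bring every level to the receiver, then sum 10^(L/10).
server rack: 71 − 20·log₁₀(10.2/2.8) = 71 − 11.23 = 59.77 dB SPL.
refrigeration condenser: 90 − 20·log₁₀(26.6/2.8) = 90 − 19.55 = 70.45 dB SPL.
Σ 10^(L/10) = 1.203e+07 → L_total = 10·log₁₀(1.203e+07) = 70.80 dB SPL.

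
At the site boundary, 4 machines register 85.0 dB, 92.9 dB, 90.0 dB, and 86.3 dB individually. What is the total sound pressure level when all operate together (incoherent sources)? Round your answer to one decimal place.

For uncorrelated sources the intensities add, so convert each level to linear form, sum, and take 10·log₁₀ of the total.
Σ 10^(L/10) = 10^(85.0/10) + 10^(92.9/10) + 10^(90.0/10) + 10^(86.3/10) = 3.693e+09.
L_total = 10·log₁₀(3.693e+09) = 95.67 dB.

95.7 dB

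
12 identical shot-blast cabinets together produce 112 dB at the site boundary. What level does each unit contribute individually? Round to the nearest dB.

12 equal contributions raise the level by 10·log₁₀ 12 = 10.792 dB, so each unit alone gives 112 − 10.792.

101 dB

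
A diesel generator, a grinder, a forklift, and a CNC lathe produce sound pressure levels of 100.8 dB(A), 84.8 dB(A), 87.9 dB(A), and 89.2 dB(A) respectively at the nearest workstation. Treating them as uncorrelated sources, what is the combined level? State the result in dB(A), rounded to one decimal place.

Incoherent sources combine by intensity addition: L_total = 10·log₁₀(Σ 10^(L_i/10)).
Σ 10^(L/10) = 10^(100.8/10) + 10^(84.8/10) + 10^(87.9/10) + 10^(89.2/10) = 1.377e+10.
L_total = 10·log₁₀(1.377e+10) = 101.39 dB(A).

101.4 dB(A)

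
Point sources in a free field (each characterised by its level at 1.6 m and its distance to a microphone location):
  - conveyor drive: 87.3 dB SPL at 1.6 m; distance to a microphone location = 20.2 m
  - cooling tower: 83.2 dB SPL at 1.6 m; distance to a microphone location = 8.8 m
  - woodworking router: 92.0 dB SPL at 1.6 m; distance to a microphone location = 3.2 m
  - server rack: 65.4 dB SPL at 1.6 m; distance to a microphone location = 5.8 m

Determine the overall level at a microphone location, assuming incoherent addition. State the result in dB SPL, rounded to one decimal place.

First find each source's level at the receiver (point-source: −20·log₁₀(r/r_ref)), then combine on an intensity basis.
conveyor drive: 87.3 − 20·log₁₀(20.2/1.6) = 87.3 − 22.02 = 65.28 dB SPL.
cooling tower: 83.2 − 20·log₁₀(8.8/1.6) = 83.2 − 14.81 = 68.39 dB SPL.
woodworking router: 92.0 − 20·log₁₀(3.2/1.6) = 92.0 − 6.02 = 85.98 dB SPL.
server rack: 65.4 − 20·log₁₀(5.8/1.6) = 65.4 − 11.19 = 54.21 dB SPL.
Σ 10^(L/10) = 4.068e+08 → L_total = 10·log₁₀(4.068e+08) = 86.09 dB SPL.

86.1 dB SPL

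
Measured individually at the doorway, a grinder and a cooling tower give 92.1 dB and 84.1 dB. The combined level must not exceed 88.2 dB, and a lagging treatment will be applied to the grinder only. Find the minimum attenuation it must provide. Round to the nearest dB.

Everything except the grinder sums to 10^(84.1/10) = 2.570e+08 in linear terms, 84.10 dB.
To meet 88.2 dB overall, the treated grinder may contribute at most 10^(88.2/10) − 2.570e+08 = 4.037e+08, i.e. 86.06 dB.
So the grinder must be reduced from 92.1 to 86.06 dB: IL = 6.04 dB.

6 dB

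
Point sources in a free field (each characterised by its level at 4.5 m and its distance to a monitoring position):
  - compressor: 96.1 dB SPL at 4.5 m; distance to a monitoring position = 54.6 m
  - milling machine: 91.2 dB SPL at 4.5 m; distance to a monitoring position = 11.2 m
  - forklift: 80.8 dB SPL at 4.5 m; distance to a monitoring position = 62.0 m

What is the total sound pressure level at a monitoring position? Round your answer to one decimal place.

First find each source's level at the receiver (point-source: −20·log₁₀(r/r_ref)), then combine on an intensity basis.
compressor: 96.1 − 20·log₁₀(54.6/4.5) = 96.1 − 21.68 = 74.42 dB SPL.
milling machine: 91.2 − 20·log₁₀(11.2/4.5) = 91.2 − 7.92 = 83.28 dB SPL.
forklift: 80.8 − 20·log₁₀(62.0/4.5) = 80.8 − 22.78 = 58.02 dB SPL.
Σ 10^(L/10) = 2.411e+08 → L_total = 10·log₁₀(2.411e+08) = 83.82 dB SPL.

83.8 dB SPL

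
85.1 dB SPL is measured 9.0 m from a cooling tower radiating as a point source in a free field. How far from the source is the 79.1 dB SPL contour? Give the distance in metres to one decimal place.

18.0 m

For a point source L₁ − L₂ = 20·log₁₀(r₂/r₁), so r₂ = r₁·10^((L₁−L₂)/20).
r₂ = 9.0·10^((85.1−79.1)/20) = 9.0·10^(6.0/20) = 17.96 m.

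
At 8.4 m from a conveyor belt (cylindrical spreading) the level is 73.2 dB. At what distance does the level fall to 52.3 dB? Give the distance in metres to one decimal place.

The 20.9 dB drop corresponds to a distance ratio of 10^(20.9/10) for a line source.
r₂ = 8.4·10^((73.2−52.3)/10) = 8.4·10^(20.9/10) = 1033.43 m.

1033.4 m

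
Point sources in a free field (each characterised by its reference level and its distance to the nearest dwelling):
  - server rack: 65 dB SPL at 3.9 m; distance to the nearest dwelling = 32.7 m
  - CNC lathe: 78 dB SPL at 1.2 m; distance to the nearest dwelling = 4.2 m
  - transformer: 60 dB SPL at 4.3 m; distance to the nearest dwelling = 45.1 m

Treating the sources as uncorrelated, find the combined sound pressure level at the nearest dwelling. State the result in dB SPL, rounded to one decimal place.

Apply inverse-square spreading to bring every level to the receiver, then sum 10^(L/10).
server rack: 65 − 20·log₁₀(32.7/3.9) = 65 − 18.47 = 46.53 dB SPL.
CNC lathe: 78 − 20·log₁₀(4.2/1.2) = 78 − 10.88 = 67.12 dB SPL.
transformer: 60 − 20·log₁₀(45.1/4.3) = 60 − 20.41 = 39.59 dB SPL.
Σ 10^(L/10) = 5.205e+06 → L_total = 10·log₁₀(5.205e+06) = 67.16 dB SPL.

67.2 dB SPL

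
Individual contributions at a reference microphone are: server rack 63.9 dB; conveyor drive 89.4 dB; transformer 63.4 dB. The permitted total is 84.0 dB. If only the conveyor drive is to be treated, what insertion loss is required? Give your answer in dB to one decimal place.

5.5 dB

Everything except the conveyor drive sums to 10^(63.9/10) + 10^(63.4/10) = 4.642e+06 in linear terms, 66.67 dB.
To meet 84.0 dB overall, the treated conveyor drive may contribute at most 10^(84.0/10) − 4.642e+06 = 2.465e+08, i.e. 83.92 dB.
So the conveyor drive must be reduced from 89.4 to 83.92 dB: IL = 5.48 dB.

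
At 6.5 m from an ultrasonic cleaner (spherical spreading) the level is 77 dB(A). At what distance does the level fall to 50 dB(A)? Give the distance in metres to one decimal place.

145.5 m

Point-source spreading drops the level by 20·log₁₀(r₂/r₁); inverting, r₂/r₁ = 10^(ΔL/20).
r₂ = 6.5·10^((77−50)/20) = 6.5·10^(27.0/20) = 145.52 m.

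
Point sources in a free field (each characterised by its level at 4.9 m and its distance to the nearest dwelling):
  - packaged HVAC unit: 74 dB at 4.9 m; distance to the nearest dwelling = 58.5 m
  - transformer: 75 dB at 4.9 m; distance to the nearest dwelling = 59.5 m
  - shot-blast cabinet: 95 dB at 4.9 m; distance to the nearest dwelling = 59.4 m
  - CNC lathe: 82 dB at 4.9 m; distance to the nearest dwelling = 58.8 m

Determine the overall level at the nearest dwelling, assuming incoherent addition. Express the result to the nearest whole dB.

74 dB

First find each source's level at the receiver (point-source: −20·log₁₀(r/r_ref)), then combine on an intensity basis.
packaged HVAC unit: 74 − 20·log₁₀(58.5/4.9) = 74 − 21.54 = 52.46 dB.
transformer: 75 − 20·log₁₀(59.5/4.9) = 75 − 21.69 = 53.31 dB.
shot-blast cabinet: 95 − 20·log₁₀(59.4/4.9) = 95 − 21.67 = 73.33 dB.
CNC lathe: 82 − 20·log₁₀(58.8/4.9) = 82 − 21.58 = 60.42 dB.
Σ 10^(L/10) = 2.301e+07 → L_total = 10·log₁₀(2.301e+07) = 73.62 dB.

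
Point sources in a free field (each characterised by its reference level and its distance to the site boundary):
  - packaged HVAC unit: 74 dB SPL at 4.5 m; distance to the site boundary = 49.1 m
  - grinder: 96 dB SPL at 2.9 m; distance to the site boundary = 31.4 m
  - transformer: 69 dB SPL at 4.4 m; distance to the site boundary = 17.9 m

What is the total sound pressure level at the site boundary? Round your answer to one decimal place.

75.4 dB SPL

Propagate each source to the receiver with L = L_ref − 20·log₁₀(r/r_ref), then add intensities.
packaged HVAC unit: 74 − 20·log₁₀(49.1/4.5) = 74 − 20.76 = 53.24 dB SPL.
grinder: 96 − 20·log₁₀(31.4/2.9) = 96 − 20.69 = 75.31 dB SPL.
transformer: 69 − 20·log₁₀(17.9/4.4) = 69 − 12.19 = 56.81 dB SPL.
Σ 10^(L/10) = 3.465e+07 → L_total = 10·log₁₀(3.465e+07) = 75.40 dB SPL.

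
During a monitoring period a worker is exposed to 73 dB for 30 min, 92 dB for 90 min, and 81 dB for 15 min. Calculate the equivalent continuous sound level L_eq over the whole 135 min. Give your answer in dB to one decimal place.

The energy average is taken in the linear domain: L_eq = 10·log₁₀[(Σ tᵢ·10^(Lᵢ/10))/T], T = 135 min.
Σ tᵢ·10^(Lᵢ/10) = 30·10^(73/10) + 90·10^(92/10) + 15·10^(81/10) = 1.451e+11.
L_eq = 10·log₁₀(1.451e+11/135) = 90.31 dB.

90.3 dB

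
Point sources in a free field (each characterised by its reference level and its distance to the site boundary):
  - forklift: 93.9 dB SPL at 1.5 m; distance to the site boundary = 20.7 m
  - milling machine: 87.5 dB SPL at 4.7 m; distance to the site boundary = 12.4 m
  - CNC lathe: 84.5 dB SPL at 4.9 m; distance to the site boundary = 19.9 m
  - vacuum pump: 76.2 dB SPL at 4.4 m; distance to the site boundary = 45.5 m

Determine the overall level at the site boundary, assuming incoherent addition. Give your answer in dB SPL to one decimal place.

80.5 dB SPL

Apply inverse-square spreading to bring every level to the receiver, then sum 10^(L/10).
forklift: 93.9 − 20·log₁₀(20.7/1.5) = 93.9 − 22.80 = 71.10 dB SPL.
milling machine: 87.5 − 20·log₁₀(12.4/4.7) = 87.5 − 8.43 = 79.07 dB SPL.
CNC lathe: 84.5 − 20·log₁₀(19.9/4.9) = 84.5 − 12.17 = 72.33 dB SPL.
vacuum pump: 76.2 − 20·log₁₀(45.5/4.4) = 76.2 − 20.29 = 55.91 dB SPL.
Σ 10^(L/10) = 1.112e+08 → L_total = 10·log₁₀(1.112e+08) = 80.46 dB SPL.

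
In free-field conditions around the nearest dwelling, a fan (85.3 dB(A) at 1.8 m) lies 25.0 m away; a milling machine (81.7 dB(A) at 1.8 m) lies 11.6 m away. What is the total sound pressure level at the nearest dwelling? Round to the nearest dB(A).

67 dB(A)

Apply inverse-square spreading to bring every level to the receiver, then sum 10^(L/10).
fan: 85.3 − 20·log₁₀(25.0/1.8) = 85.3 − 22.85 = 62.45 dB(A).
milling machine: 81.7 − 20·log₁₀(11.6/1.8) = 81.7 − 16.18 = 65.52 dB(A).
Σ 10^(L/10) = 5.318e+06 → L_total = 10·log₁₀(5.318e+06) = 67.26 dB(A).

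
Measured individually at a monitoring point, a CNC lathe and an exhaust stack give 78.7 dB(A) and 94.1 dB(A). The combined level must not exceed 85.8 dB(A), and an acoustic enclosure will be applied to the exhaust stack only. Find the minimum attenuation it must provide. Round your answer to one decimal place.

9.2 dB

Fixed contribution from the other source: Σ 10^(L/10) = 10^(78.7/10) = 7.413e+07 (78.70 dB(A)).
The limit corresponds to 10^(85.8/10) = 3.802e+08; subtracting the fixed part leaves 3.061e+08 for the exhaust stack, i.e. 84.86 dB(A).
So the exhaust stack must be reduced from 94.1 to 84.86 dB(A): IL = 9.24 dB.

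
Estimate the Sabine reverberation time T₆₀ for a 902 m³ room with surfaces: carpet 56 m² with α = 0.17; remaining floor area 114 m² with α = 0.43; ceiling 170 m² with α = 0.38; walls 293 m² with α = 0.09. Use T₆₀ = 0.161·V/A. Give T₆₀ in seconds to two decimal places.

A = Σ Sᵢαᵢ = 56·0.17 + 114·0.43 + 170·0.38 + 293·0.09 = 149.51 m².
T₆₀ = 0.161 × 902 / 149.51 = 0.971 s.

0.97 s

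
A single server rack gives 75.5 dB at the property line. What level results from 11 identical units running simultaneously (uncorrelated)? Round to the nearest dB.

N identical incoherent sources raise the level by 10·log₁₀ N.
L_total = 75.5 + 10·log₁₀(11) = 75.5 + 10.414 = 85.91 dB.

86 dB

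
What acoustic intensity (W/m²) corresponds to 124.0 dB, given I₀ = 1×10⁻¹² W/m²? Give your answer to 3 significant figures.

2.51 W/m²

I = I₀·10^(L/10) = 10⁻¹² × 10^(124.0/10) = 10^(0.400).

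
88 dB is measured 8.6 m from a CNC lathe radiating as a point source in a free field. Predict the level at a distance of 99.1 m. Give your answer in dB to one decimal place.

66.8 dB

For a point source, L₂ = L₁ − 20·log₁₀(r₂/r₁).
L₂ = 88 − 20·log₁₀(99.1/8.6) = 88 − 21.232 = 66.77 dB.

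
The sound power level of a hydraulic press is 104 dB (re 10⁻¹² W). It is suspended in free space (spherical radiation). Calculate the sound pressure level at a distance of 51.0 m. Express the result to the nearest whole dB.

59 dB

L_p = L_w − 10·log₁₀(4π·r²) with r = 51.0 m.
4π·r² = 3.269e+04 m², 10·log₁₀ of that is 45.144 dB.
L_p = 104 − 45.144 = 58.86 dB.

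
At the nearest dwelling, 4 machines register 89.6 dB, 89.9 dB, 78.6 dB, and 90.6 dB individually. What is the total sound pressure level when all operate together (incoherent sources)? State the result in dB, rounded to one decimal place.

94.9 dB

For uncorrelated sources the intensities add, so convert each level to linear form, sum, and take 10·log₁₀ of the total.
Σ 10^(L/10) = 10^(89.6/10) + 10^(89.9/10) + 10^(78.6/10) + 10^(90.6/10) = 3.110e+09.
L_total = 10·log₁₀(3.110e+09) = 94.93 dB.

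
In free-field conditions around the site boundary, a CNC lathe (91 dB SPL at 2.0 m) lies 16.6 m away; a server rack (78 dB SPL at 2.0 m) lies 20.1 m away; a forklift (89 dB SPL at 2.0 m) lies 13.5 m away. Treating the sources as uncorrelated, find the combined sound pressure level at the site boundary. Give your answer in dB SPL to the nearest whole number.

76 dB SPL

Propagate each source to the receiver with L = L_ref − 20·log₁₀(r/r_ref), then add intensities.
CNC lathe: 91 − 20·log₁₀(16.6/2.0) = 91 − 18.38 = 72.62 dB SPL.
server rack: 78 − 20·log₁₀(20.1/2.0) = 78 − 20.04 = 57.96 dB SPL.
forklift: 89 − 20·log₁₀(13.5/2.0) = 89 − 16.59 = 72.41 dB SPL.
Σ 10^(L/10) = 3.633e+07 → L_total = 10·log₁₀(3.633e+07) = 75.60 dB SPL.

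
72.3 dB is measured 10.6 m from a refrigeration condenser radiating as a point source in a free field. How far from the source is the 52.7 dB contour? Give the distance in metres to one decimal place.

For a point source L₁ − L₂ = 20·log₁₀(r₂/r₁), so r₂ = r₁·10^((L₁−L₂)/20).
r₂ = 10.6·10^((72.3−52.7)/20) = 10.6·10^(19.6/20) = 101.23 m.

101.2 m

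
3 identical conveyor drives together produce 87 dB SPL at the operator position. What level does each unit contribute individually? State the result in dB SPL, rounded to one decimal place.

82.2 dB SPL

3 equal contributions raise the level by 10·log₁₀ 3 = 4.771 dB, so each unit alone gives 87 − 4.771.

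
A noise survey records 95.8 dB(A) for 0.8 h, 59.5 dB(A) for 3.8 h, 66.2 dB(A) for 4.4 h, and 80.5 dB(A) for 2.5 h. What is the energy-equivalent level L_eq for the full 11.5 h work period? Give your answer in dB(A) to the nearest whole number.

85 dB(A)

The energy average is taken in the linear domain: L_eq = 10·log₁₀[(Σ tᵢ·10^(Lᵢ/10))/T], T = 11.5 h.
Σ tᵢ·10^(Lᵢ/10) = 0.8·10^(95.8/10) + 3.8·10^(59.5/10) + 4.4·10^(66.2/10) + 2.5·10^(80.5/10) = 3.344e+09.
L_eq = 10·log₁₀(3.344e+09/11.5) = 84.64 dB(A).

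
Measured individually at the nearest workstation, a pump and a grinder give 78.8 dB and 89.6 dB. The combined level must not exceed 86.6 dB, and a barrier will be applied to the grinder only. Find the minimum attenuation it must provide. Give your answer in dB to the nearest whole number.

Everything except the grinder sums to 10^(78.8/10) = 7.586e+07 in linear terms, 78.80 dB.
To meet 86.6 dB overall, the treated grinder may contribute at most 10^(86.6/10) − 7.586e+07 = 3.812e+08, i.e. 85.81 dB.
Required insertion loss = 89.6 − 85.81 = 3.79 dB.

4 dB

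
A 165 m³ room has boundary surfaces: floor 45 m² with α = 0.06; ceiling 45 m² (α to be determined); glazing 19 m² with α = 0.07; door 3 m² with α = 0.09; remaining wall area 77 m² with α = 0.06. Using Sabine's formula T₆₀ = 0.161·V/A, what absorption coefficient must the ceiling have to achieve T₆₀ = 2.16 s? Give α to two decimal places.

A = 0.161·V/T₆₀ = 0.161·165/2.16 = 12.30 m² sabins.
Absorption from the other surfaces = 45·0.06 + 19·0.07 + 3·0.09 + 77·0.06 = 8.92 m², so the ceiling must supply 3.38 m² over 45 m².
α = 3.38/45 = 0.075.

0.08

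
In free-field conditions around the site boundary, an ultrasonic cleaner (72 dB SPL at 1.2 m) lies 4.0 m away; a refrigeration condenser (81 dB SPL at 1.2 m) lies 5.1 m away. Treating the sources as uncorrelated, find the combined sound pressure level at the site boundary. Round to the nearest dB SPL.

Apply inverse-square spreading to bring every level to the receiver, then sum 10^(L/10).
ultrasonic cleaner: 72 − 20·log₁₀(4.0/1.2) = 72 − 10.46 = 61.54 dB SPL.
refrigeration condenser: 81 − 20·log₁₀(5.1/1.2) = 81 − 12.57 = 68.43 dB SPL.
Σ 10^(L/10) = 8.396e+06 → L_total = 10·log₁₀(8.396e+06) = 69.24 dB SPL.

69 dB SPL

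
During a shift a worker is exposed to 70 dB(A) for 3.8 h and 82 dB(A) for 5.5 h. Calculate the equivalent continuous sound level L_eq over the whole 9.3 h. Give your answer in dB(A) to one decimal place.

79.9 dB(A)

L_eq = 10·log₁₀[(1/T)·Σ tᵢ·10^(Lᵢ/10)] with T = 9.3 h.
Σ tᵢ·10^(Lᵢ/10) = 3.8·10^(70/10) + 5.5·10^(82/10) = 9.097e+08.
L_eq = 10·log₁₀(9.097e+08/9.3) = 79.90 dB(A).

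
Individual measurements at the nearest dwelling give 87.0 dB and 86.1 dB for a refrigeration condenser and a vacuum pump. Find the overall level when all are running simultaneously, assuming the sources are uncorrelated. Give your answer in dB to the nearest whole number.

Incoherent sources combine by intensity addition: L_total = 10·log₁₀(Σ 10^(L_i/10)).
Σ 10^(L/10) = 10^(87.0/10) + 10^(86.1/10) = 9.086e+08.
L_total = 10·log₁₀(9.086e+08) = 89.58 dB.

90 dB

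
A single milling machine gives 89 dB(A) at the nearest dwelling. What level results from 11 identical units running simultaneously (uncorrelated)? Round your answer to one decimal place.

With 11 equal, uncorrelated contributions the intensity is 11× that of one unit, giving a rise of 10·log₁₀ 11.
L_total = 89 + 10·log₁₀(11) = 89 + 10.414 = 99.41 dB(A).

99.4 dB(A)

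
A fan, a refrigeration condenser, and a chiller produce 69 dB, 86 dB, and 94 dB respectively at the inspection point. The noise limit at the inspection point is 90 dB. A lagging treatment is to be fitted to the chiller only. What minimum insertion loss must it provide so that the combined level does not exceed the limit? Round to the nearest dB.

6 dB

Fixed contribution from the other sources: Σ 10^(L/10) = 10^(69/10) + 10^(86/10) = 4.061e+08 (86.09 dB).
To meet 90 dB overall, the treated chiller may contribute at most 10^(90/10) − 4.061e+08 = 5.939e+08, i.e. 87.74 dB.
Required insertion loss = 94 − 87.74 = 6.26 dB.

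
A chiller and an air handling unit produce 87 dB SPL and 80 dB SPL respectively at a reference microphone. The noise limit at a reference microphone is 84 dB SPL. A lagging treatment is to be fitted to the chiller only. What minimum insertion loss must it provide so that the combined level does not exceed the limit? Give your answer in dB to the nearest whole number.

5 dB

Fixed contribution from the other source: Σ 10^(L/10) = 10^(80/10) = 1.000e+08 (80.00 dB SPL).
The limit corresponds to 10^(84/10) = 2.512e+08; subtracting the fixed part leaves 1.512e+08 for the chiller, i.e. 81.80 dB SPL.
Required insertion loss = 87 − 81.80 = 5.20 dB.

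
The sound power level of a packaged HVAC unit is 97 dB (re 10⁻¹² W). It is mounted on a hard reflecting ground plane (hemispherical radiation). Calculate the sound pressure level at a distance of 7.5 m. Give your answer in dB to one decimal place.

The power spreads over a hemisphere of area 2π·r², so L_p = L_w − 10·log₁₀(2π·r²).
2π·r² = 353.4 m², 10·log₁₀ of that is 25.483 dB.
L_p = 97 − 25.483 = 71.52 dB.

71.5 dB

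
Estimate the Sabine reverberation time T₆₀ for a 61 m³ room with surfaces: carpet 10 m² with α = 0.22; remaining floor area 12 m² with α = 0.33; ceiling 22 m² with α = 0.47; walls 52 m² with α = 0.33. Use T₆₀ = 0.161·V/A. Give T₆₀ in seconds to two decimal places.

Total absorption A = 10·0.22 + 12·0.33 + 22·0.47 + 52·0.33 = 33.66 m² sabins.
T₆₀ = 0.161 × 61 / 33.66 = 0.292 s.

0.29 s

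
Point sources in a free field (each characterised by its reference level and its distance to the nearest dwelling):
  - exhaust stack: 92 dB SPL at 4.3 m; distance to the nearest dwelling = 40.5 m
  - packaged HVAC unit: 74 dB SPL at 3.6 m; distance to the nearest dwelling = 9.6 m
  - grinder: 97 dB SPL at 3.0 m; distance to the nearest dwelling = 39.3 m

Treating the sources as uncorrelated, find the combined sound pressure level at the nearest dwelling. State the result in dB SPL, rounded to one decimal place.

Apply inverse-square spreading to bring every level to the receiver, then sum 10^(L/10).
exhaust stack: 92 − 20·log₁₀(40.5/4.3) = 92 − 19.48 = 72.52 dB SPL.
packaged HVAC unit: 74 − 20·log₁₀(9.6/3.6) = 74 − 8.52 = 65.48 dB SPL.
grinder: 97 − 20·log₁₀(39.3/3.0) = 97 − 22.35 = 74.65 dB SPL.
Σ 10^(L/10) = 5.060e+07 → L_total = 10·log₁₀(5.060e+07) = 77.04 dB SPL.

77.0 dB SPL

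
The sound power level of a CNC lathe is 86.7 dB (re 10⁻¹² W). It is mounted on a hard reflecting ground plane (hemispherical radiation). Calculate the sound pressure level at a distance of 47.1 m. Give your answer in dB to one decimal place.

45.3 dB

The power spreads over a hemisphere of area 2π·r², so L_p = L_w − 10·log₁₀(2π·r²).
2π·r² = 1.394e+04 m², 10·log₁₀ of that is 41.442 dB.
L_p = 86.7 − 41.442 = 45.26 dB.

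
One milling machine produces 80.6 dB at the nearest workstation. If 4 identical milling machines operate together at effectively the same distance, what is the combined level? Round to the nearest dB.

87 dB

N identical incoherent sources raise the level by 10·log₁₀ N.
L_total = 80.6 + 10·log₁₀(4) = 80.6 + 6.021 = 86.62 dB.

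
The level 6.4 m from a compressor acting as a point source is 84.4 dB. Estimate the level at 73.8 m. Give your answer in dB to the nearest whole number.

Point-source attenuation: ΔL = 20·log₁₀(r₂/r₁) = 20·log₁₀(73.8/6.4) = 21.238 dB.
L₂ = 84.4 − 20·log₁₀(73.8/6.4) = 84.4 − 21.238 = 63.16 dB.

63 dB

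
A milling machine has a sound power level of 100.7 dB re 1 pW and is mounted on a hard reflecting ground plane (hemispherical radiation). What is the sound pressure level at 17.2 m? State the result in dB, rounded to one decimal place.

68.0 dB

The power spreads over a hemisphere of area 2π·r², so L_p = L_w − 10·log₁₀(2π·r²).
2π·r² = 1859 m², 10·log₁₀ of that is 32.692 dB.
L_p = 100.7 − 32.692 = 68.01 dB.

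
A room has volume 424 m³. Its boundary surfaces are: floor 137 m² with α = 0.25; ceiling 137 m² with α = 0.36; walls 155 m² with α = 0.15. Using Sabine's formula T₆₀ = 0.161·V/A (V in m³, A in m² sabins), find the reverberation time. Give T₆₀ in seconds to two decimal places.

0.64 s

Total absorption A = 137·0.25 + 137·0.36 + 155·0.15 = 106.82 m² sabins.
T₆₀ = 0.161 × 424 / 106.82 = 0.639 s.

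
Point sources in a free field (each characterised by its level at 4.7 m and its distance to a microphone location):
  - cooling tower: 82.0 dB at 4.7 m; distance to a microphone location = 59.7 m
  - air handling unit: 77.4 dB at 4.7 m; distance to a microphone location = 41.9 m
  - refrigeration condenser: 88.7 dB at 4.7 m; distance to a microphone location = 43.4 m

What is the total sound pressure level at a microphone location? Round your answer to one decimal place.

Apply inverse-square spreading to bring every level to the receiver, then sum 10^(L/10).
cooling tower: 82.0 − 20·log₁₀(59.7/4.7) = 82.0 − 22.08 = 59.92 dB.
air handling unit: 77.4 − 20·log₁₀(41.9/4.7) = 77.4 − 19.00 = 58.40 dB.
refrigeration condenser: 88.7 − 20·log₁₀(43.4/4.7) = 88.7 − 19.31 = 69.39 dB.
Σ 10^(L/10) = 1.037e+07 → L_total = 10·log₁₀(1.037e+07) = 70.16 dB.

70.2 dB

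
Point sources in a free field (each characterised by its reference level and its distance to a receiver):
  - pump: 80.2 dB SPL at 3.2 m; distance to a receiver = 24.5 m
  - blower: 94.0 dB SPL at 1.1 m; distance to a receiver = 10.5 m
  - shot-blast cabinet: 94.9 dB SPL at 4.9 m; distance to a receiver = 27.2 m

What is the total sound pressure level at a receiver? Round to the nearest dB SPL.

81 dB SPL

Apply inverse-square spreading to bring every level to the receiver, then sum 10^(L/10).
pump: 80.2 − 20·log₁₀(24.5/3.2) = 80.2 − 17.68 = 62.52 dB SPL.
blower: 94.0 − 20·log₁₀(10.5/1.1) = 94.0 − 19.60 = 74.40 dB SPL.
shot-blast cabinet: 94.9 − 20·log₁₀(27.2/4.9) = 94.9 − 14.89 = 80.01 dB SPL.
Σ 10^(L/10) = 1.296e+08 → L_total = 10·log₁₀(1.296e+08) = 81.13 dB SPL.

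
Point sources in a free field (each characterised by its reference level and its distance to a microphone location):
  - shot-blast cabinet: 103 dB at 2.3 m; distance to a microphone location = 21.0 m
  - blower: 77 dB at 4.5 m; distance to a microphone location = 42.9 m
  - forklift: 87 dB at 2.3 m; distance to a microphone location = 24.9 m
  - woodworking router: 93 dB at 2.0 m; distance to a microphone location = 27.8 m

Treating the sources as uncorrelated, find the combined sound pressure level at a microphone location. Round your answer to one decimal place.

First find each source's level at the receiver (point-source: −20·log₁₀(r/r_ref)), then combine on an intensity basis.
shot-blast cabinet: 103 − 20·log₁₀(21.0/2.3) = 103 − 19.21 = 83.79 dB.
blower: 77 − 20·log₁₀(42.9/4.5) = 77 − 19.58 = 57.42 dB.
forklift: 87 − 20·log₁₀(24.9/2.3) = 87 − 20.69 = 66.31 dB.
woodworking router: 93 − 20·log₁₀(27.8/2.0) = 93 − 22.86 = 70.14 dB.
Σ 10^(L/10) = 2.545e+08 → L_total = 10·log₁₀(2.545e+08) = 84.06 dB.

84.1 dB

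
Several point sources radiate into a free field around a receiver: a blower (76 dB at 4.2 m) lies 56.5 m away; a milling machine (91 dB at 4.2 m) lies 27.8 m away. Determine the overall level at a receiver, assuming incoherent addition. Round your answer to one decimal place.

74.6 dB

First find each source's level at the receiver (point-source: −20·log₁₀(r/r_ref)), then combine on an intensity basis.
blower: 76 − 20·log₁₀(56.5/4.2) = 76 − 22.58 = 53.42 dB.
milling machine: 91 − 20·log₁₀(27.8/4.2) = 91 − 16.42 = 74.58 dB.
Σ 10^(L/10) = 2.895e+07 → L_total = 10·log₁₀(2.895e+07) = 74.62 dB.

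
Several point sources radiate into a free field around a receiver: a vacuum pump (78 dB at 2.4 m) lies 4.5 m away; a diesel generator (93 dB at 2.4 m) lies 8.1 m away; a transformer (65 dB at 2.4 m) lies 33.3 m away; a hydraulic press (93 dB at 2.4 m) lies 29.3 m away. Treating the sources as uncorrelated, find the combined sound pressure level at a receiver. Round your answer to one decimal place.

83.1 dB

Propagate each source to the receiver with L = L_ref − 20·log₁₀(r/r_ref), then add intensities.
vacuum pump: 78 − 20·log₁₀(4.5/2.4) = 78 − 5.46 = 72.54 dB.
diesel generator: 93 − 20·log₁₀(8.1/2.4) = 93 − 10.57 = 82.43 dB.
transformer: 65 − 20·log₁₀(33.3/2.4) = 65 − 22.84 = 42.16 dB.
hydraulic press: 93 − 20·log₁₀(29.3/2.4) = 93 − 21.73 = 71.27 dB.
Σ 10^(L/10) = 2.065e+08 → L_total = 10·log₁₀(2.065e+08) = 83.15 dB.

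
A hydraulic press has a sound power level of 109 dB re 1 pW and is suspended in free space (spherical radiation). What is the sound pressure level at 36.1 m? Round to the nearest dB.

Free-field spherical radiation: L_p = L_w − 10·log₁₀(4π·r²), r = 36.1 m.
4π·r² = 1.638e+04 m², 10·log₁₀ of that is 42.142 dB.
L_p = 109 − 42.142 = 66.86 dB.

67 dB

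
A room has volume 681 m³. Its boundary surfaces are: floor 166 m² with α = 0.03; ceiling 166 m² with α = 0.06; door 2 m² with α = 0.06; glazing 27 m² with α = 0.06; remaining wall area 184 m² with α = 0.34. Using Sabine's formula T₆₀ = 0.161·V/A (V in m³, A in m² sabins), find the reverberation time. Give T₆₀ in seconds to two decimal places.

1.38 s

A = Σ Sᵢαᵢ = 166·0.03 + 166·0.06 + 2·0.06 + 27·0.06 + 184·0.34 = 79.24 m².
T₆₀ = 0.161 × 681 / 79.24 = 1.384 s.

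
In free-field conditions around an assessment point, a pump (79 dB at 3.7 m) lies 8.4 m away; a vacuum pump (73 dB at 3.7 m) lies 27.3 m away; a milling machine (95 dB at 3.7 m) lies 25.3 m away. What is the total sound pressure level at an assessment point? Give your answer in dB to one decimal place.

Apply inverse-square spreading to bring every level to the receiver, then sum 10^(L/10).
pump: 79 − 20·log₁₀(8.4/3.7) = 79 − 7.12 = 71.88 dB.
vacuum pump: 73 − 20·log₁₀(27.3/3.7) = 73 − 17.36 = 55.64 dB.
milling machine: 95 − 20·log₁₀(25.3/3.7) = 95 − 16.70 = 78.30 dB.
Σ 10^(L/10) = 8.341e+07 → L_total = 10·log₁₀(8.341e+07) = 79.21 dB.

79.2 dB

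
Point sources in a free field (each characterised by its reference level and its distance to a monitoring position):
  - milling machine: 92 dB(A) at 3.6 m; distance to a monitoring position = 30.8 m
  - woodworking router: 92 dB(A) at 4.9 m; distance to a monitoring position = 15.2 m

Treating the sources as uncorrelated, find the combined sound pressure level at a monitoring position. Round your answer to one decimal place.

First find each source's level at the receiver (point-source: −20·log₁₀(r/r_ref)), then combine on an intensity basis.
milling machine: 92 − 20·log₁₀(30.8/3.6) = 92 − 18.64 = 73.36 dB(A).
woodworking router: 92 − 20·log₁₀(15.2/4.9) = 92 − 9.83 = 82.17 dB(A).
Σ 10^(L/10) = 1.864e+08 → L_total = 10·log₁₀(1.864e+08) = 82.70 dB(A).

82.7 dB(A)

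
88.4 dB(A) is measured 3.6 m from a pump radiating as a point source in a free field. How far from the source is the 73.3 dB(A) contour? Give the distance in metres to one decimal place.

20.5 m

Point-source spreading drops the level by 20·log₁₀(r₂/r₁); inverting, r₂/r₁ = 10^(ΔL/20).
r₂ = 3.6·10^((88.4−73.3)/20) = 3.6·10^(15.1/20) = 20.48 m.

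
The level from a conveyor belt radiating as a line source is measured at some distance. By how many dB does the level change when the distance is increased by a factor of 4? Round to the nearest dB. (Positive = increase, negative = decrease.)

-6 dB

A line source loses 3 dB per doubling of distance; generally ΔL = −10·log₁₀(r₂/r₁).
ΔL = −10·log₁₀(4) = -6.02 dB.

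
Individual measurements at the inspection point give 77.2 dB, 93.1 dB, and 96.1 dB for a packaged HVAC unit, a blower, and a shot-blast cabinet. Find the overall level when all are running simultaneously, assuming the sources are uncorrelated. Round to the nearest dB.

98 dB

For uncorrelated sources the intensities add, so convert each level to linear form, sum, and take 10·log₁₀ of the total.
Σ 10^(L/10) = 10^(77.2/10) + 10^(93.1/10) + 10^(96.1/10) = 6.168e+09.
L_total = 10·log₁₀(6.168e+09) = 97.90 dB.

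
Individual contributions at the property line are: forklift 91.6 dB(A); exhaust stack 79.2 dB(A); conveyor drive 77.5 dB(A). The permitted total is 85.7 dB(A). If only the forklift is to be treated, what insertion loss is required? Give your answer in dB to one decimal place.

Everything except the forklift sums to 10^(79.2/10) + 10^(77.5/10) = 1.394e+08 in linear terms, 81.44 dB(A).
To meet 85.7 dB(A) overall, the treated forklift may contribute at most 10^(85.7/10) − 1.394e+08 = 2.321e+08, i.e. 83.66 dB(A).
So the forklift must be reduced from 91.6 to 83.66 dB(A): IL = 7.94 dB.

7.9 dB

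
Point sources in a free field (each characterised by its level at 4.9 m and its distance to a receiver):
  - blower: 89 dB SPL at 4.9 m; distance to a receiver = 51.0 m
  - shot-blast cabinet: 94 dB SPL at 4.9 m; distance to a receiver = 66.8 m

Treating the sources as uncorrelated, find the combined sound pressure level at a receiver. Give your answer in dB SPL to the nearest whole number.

Propagate each source to the receiver with L = L_ref − 20·log₁₀(r/r_ref), then add intensities.
blower: 89 − 20·log₁₀(51.0/4.9) = 89 − 20.35 = 68.65 dB SPL.
shot-blast cabinet: 94 − 20·log₁₀(66.8/4.9) = 94 − 22.69 = 71.31 dB SPL.
Σ 10^(L/10) = 2.085e+07 → L_total = 10·log₁₀(2.085e+07) = 73.19 dB SPL.

73 dB SPL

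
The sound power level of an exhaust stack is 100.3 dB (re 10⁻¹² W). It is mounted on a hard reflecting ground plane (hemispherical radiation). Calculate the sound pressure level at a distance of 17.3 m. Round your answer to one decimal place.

Free-field hemispherical radiation: L_p = L_w − 10·log₁₀(2π·r²), r = 17.3 m.
2π·r² = 1880 m², 10·log₁₀ of that is 32.743 dB.
L_p = 100.3 − 32.743 = 67.56 dB.

67.6 dB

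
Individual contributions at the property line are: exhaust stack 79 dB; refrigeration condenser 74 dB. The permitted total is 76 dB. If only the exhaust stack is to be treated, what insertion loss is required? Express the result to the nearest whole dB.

7 dB

Everything except the exhaust stack sums to 10^(74/10) = 2.512e+07 in linear terms, 74.00 dB.
To meet 76 dB overall, the treated exhaust stack may contribute at most 10^(76/10) − 2.512e+07 = 1.469e+07, i.e. 71.67 dB.
Required insertion loss = 79 − 71.67 = 7.33 dB.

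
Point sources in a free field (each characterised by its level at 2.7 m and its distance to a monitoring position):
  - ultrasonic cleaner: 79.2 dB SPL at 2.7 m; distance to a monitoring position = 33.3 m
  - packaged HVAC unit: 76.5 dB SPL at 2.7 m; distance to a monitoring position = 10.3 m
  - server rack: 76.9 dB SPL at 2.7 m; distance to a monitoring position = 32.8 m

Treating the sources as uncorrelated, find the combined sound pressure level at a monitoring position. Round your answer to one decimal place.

66.0 dB SPL

Propagate each source to the receiver with L = L_ref − 20·log₁₀(r/r_ref), then add intensities.
ultrasonic cleaner: 79.2 − 20·log₁₀(33.3/2.7) = 79.2 − 21.82 = 57.38 dB SPL.
packaged HVAC unit: 76.5 − 20·log₁₀(10.3/2.7) = 76.5 − 11.63 = 64.87 dB SPL.
server rack: 76.9 − 20·log₁₀(32.8/2.7) = 76.9 − 21.69 = 55.21 dB SPL.
Σ 10^(L/10) = 3.948e+06 → L_total = 10·log₁₀(3.948e+06) = 65.96 dB SPL.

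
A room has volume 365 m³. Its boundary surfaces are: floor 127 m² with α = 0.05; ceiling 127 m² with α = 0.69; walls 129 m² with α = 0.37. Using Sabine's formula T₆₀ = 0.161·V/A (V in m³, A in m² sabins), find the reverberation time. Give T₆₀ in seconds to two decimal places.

Summing Sᵢαᵢ: 127·0.05 + 127·0.69 + 129·0.37 = 141.71 m².
T₆₀ = 0.161 × 365 / 141.71 = 0.415 s.

0.41 s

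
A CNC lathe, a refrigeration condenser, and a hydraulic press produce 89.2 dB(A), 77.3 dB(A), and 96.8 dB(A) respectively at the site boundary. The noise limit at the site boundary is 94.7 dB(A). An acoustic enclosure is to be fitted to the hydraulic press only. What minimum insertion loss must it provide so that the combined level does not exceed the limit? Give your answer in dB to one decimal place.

Everything except the hydraulic press sums to 10^(89.2/10) + 10^(77.3/10) = 8.855e+08 in linear terms, 89.47 dB(A).
To meet 94.7 dB(A) overall, the treated hydraulic press may contribute at most 10^(94.7/10) − 8.855e+08 = 2.066e+09, i.e. 93.15 dB(A).
So the hydraulic press must be reduced from 96.8 to 93.15 dB(A): IL = 3.65 dB.

3.6 dB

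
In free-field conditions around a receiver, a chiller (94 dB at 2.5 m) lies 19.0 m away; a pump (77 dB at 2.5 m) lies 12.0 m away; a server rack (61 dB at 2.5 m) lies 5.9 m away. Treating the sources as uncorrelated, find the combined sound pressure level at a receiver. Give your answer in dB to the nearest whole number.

77 dB

First find each source's level at the receiver (point-source: −20·log₁₀(r/r_ref)), then combine on an intensity basis.
chiller: 94 − 20·log₁₀(19.0/2.5) = 94 − 17.62 = 76.38 dB.
pump: 77 − 20·log₁₀(12.0/2.5) = 77 − 13.62 = 63.38 dB.
server rack: 61 − 20·log₁₀(5.9/2.5) = 61 − 7.46 = 53.54 dB.
Σ 10^(L/10) = 4.589e+07 → L_total = 10·log₁₀(4.589e+07) = 76.62 dB.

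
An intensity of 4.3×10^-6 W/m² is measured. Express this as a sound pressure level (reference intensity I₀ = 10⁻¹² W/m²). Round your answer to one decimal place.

Dividing by I₀ shifts the exponent by 12: I/I₀ = 4.3×10^6.
L = 10·(0.6335 + 6) = 66.33 dB.

66.3 dB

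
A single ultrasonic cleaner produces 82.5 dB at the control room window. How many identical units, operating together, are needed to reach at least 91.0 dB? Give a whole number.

8

Need L₁ + 10·log₁₀ N ≥ 91.0, i.e. log₁₀ N ≥ 0.85.
N ≥ 10^(8.5/10) = 7.079, so N = 8.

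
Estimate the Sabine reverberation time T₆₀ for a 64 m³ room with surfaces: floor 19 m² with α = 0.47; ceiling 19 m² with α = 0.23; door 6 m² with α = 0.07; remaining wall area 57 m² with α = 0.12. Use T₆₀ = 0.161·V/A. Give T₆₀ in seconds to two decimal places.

Summing Sᵢαᵢ: 19·0.47 + 19·0.23 + 6·0.07 + 57·0.12 = 20.56 m².
T₆₀ = 0.161·V/A = 0.161·64/20.56 = 0.501 s.

0.50 s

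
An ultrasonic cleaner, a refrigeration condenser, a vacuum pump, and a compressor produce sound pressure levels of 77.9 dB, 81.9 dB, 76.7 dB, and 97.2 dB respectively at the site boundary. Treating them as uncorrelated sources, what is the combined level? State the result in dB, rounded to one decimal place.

For uncorrelated sources the intensities add, so convert each level to linear form, sum, and take 10·log₁₀ of the total.
Σ 10^(L/10) = 10^(77.9/10) + 10^(81.9/10) + 10^(76.7/10) + 10^(97.2/10) = 5.511e+09.
L_total = 10·log₁₀(5.511e+09) = 97.41 dB.

97.4 dB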